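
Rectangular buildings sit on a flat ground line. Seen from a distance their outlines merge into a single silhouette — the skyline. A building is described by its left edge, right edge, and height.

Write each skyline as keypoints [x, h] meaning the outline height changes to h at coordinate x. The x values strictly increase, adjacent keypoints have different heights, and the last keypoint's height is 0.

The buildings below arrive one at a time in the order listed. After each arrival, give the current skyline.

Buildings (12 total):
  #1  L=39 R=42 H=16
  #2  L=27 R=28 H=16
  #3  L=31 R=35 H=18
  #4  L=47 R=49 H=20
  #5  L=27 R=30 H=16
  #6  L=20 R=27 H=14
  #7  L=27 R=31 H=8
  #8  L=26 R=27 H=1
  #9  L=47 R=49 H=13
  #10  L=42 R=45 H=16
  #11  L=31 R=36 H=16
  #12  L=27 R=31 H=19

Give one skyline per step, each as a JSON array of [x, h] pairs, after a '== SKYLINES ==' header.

== SKYLINES ==
[[39,16],[42,0]]
[[27,16],[28,0],[39,16],[42,0]]
[[27,16],[28,0],[31,18],[35,0],[39,16],[42,0]]
[[27,16],[28,0],[31,18],[35,0],[39,16],[42,0],[47,20],[49,0]]
[[27,16],[30,0],[31,18],[35,0],[39,16],[42,0],[47,20],[49,0]]
[[20,14],[27,16],[30,0],[31,18],[35,0],[39,16],[42,0],[47,20],[49,0]]
[[20,14],[27,16],[30,8],[31,18],[35,0],[39,16],[42,0],[47,20],[49,0]]
[[20,14],[27,16],[30,8],[31,18],[35,0],[39,16],[42,0],[47,20],[49,0]]
[[20,14],[27,16],[30,8],[31,18],[35,0],[39,16],[42,0],[47,20],[49,0]]
[[20,14],[27,16],[30,8],[31,18],[35,0],[39,16],[45,0],[47,20],[49,0]]
[[20,14],[27,16],[30,8],[31,18],[35,16],[36,0],[39,16],[45,0],[47,20],[49,0]]
[[20,14],[27,19],[31,18],[35,16],[36,0],[39,16],[45,0],[47,20],[49,0]]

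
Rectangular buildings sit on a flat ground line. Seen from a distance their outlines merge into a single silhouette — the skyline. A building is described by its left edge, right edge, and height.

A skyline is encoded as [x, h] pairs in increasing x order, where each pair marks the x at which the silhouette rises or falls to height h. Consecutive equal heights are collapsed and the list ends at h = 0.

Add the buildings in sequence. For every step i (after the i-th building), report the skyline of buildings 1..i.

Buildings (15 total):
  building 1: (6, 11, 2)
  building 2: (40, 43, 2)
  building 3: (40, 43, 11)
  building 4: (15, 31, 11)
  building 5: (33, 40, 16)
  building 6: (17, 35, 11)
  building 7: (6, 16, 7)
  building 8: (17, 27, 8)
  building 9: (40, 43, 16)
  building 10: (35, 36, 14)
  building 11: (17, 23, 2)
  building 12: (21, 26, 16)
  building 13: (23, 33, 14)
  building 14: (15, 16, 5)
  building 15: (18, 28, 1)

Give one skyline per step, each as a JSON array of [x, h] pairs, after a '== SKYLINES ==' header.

== SKYLINES ==
[[6,2],[11,0]]
[[6,2],[11,0],[40,2],[43,0]]
[[6,2],[11,0],[40,11],[43,0]]
[[6,2],[11,0],[15,11],[31,0],[40,11],[43,0]]
[[6,2],[11,0],[15,11],[31,0],[33,16],[40,11],[43,0]]
[[6,2],[11,0],[15,11],[33,16],[40,11],[43,0]]
[[6,7],[15,11],[33,16],[40,11],[43,0]]
[[6,7],[15,11],[33,16],[40,11],[43,0]]
[[6,7],[15,11],[33,16],[43,0]]
[[6,7],[15,11],[33,16],[43,0]]
[[6,7],[15,11],[33,16],[43,0]]
[[6,7],[15,11],[21,16],[26,11],[33,16],[43,0]]
[[6,7],[15,11],[21,16],[26,14],[33,16],[43,0]]
[[6,7],[15,11],[21,16],[26,14],[33,16],[43,0]]
[[6,7],[15,11],[21,16],[26,14],[33,16],[43,0]]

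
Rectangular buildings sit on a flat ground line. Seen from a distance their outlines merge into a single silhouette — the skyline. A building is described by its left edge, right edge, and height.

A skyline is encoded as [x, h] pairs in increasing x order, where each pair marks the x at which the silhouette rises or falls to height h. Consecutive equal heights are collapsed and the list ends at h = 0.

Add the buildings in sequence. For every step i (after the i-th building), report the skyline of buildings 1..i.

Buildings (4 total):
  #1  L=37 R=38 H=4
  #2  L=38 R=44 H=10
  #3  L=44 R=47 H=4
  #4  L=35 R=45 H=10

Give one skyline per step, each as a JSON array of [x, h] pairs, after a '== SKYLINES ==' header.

== SKYLINES ==
[[37,4],[38,0]]
[[37,4],[38,10],[44,0]]
[[37,4],[38,10],[44,4],[47,0]]
[[35,10],[45,4],[47,0]]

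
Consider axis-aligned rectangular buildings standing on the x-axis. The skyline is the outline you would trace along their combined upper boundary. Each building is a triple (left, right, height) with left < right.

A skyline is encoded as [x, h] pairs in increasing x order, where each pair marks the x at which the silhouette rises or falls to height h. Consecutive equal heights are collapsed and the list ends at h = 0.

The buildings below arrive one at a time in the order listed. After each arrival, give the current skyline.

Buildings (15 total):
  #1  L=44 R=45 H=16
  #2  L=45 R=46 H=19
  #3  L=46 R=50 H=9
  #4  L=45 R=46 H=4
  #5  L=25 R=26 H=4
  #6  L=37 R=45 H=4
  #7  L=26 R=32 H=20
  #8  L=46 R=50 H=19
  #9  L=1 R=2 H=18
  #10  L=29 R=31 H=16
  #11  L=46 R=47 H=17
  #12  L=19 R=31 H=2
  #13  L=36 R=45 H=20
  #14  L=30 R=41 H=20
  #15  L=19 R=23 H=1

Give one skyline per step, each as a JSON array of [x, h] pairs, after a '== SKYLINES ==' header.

== SKYLINES ==
[[44,16],[45,0]]
[[44,16],[45,19],[46,0]]
[[44,16],[45,19],[46,9],[50,0]]
[[44,16],[45,19],[46,9],[50,0]]
[[25,4],[26,0],[44,16],[45,19],[46,9],[50,0]]
[[25,4],[26,0],[37,4],[44,16],[45,19],[46,9],[50,0]]
[[25,4],[26,20],[32,0],[37,4],[44,16],[45,19],[46,9],[50,0]]
[[25,4],[26,20],[32,0],[37,4],[44,16],[45,19],[50,0]]
[[1,18],[2,0],[25,4],[26,20],[32,0],[37,4],[44,16],[45,19],[50,0]]
[[1,18],[2,0],[25,4],[26,20],[32,0],[37,4],[44,16],[45,19],[50,0]]
[[1,18],[2,0],[25,4],[26,20],[32,0],[37,4],[44,16],[45,19],[50,0]]
[[1,18],[2,0],[19,2],[25,4],[26,20],[32,0],[37,4],[44,16],[45,19],[50,0]]
[[1,18],[2,0],[19,2],[25,4],[26,20],[32,0],[36,20],[45,19],[50,0]]
[[1,18],[2,0],[19,2],[25,4],[26,20],[45,19],[50,0]]
[[1,18],[2,0],[19,2],[25,4],[26,20],[45,19],[50,0]]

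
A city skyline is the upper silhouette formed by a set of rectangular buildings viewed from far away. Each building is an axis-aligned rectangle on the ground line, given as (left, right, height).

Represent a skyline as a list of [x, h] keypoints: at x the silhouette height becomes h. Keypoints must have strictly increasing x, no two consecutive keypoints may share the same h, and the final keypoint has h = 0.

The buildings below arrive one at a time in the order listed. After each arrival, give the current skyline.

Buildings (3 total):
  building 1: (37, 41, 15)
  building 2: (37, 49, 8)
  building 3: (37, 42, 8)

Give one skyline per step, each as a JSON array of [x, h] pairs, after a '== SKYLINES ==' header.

== SKYLINES ==
[[37,15],[41,0]]
[[37,15],[41,8],[49,0]]
[[37,15],[41,8],[49,0]]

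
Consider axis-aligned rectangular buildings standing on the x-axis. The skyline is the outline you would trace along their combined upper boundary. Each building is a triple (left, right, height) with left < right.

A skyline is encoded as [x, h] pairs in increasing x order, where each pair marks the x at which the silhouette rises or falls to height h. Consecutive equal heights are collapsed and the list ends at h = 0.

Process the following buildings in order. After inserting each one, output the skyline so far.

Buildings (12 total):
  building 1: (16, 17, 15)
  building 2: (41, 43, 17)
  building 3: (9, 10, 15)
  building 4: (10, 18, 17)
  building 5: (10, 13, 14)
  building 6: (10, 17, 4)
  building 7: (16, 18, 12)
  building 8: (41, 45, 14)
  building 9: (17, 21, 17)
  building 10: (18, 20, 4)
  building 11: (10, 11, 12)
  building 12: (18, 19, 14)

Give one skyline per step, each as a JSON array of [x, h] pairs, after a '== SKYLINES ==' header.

== SKYLINES ==
[[16,15],[17,0]]
[[16,15],[17,0],[41,17],[43,0]]
[[9,15],[10,0],[16,15],[17,0],[41,17],[43,0]]
[[9,15],[10,17],[18,0],[41,17],[43,0]]
[[9,15],[10,17],[18,0],[41,17],[43,0]]
[[9,15],[10,17],[18,0],[41,17],[43,0]]
[[9,15],[10,17],[18,0],[41,17],[43,0]]
[[9,15],[10,17],[18,0],[41,17],[43,14],[45,0]]
[[9,15],[10,17],[21,0],[41,17],[43,14],[45,0]]
[[9,15],[10,17],[21,0],[41,17],[43,14],[45,0]]
[[9,15],[10,17],[21,0],[41,17],[43,14],[45,0]]
[[9,15],[10,17],[21,0],[41,17],[43,14],[45,0]]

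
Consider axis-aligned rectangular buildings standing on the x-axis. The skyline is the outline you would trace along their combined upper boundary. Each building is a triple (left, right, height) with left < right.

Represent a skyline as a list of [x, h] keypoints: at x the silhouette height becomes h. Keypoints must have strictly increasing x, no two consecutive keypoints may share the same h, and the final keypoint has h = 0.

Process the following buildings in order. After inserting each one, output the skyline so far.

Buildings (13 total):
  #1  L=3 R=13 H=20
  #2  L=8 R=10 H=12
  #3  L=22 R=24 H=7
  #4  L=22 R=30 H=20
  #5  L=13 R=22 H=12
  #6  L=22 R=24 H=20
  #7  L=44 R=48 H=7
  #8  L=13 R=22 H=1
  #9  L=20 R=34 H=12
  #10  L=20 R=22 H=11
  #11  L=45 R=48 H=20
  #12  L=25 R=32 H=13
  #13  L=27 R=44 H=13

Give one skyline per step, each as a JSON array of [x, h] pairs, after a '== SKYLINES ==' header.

== SKYLINES ==
[[3,20],[13,0]]
[[3,20],[13,0]]
[[3,20],[13,0],[22,7],[24,0]]
[[3,20],[13,0],[22,20],[30,0]]
[[3,20],[13,12],[22,20],[30,0]]
[[3,20],[13,12],[22,20],[30,0]]
[[3,20],[13,12],[22,20],[30,0],[44,7],[48,0]]
[[3,20],[13,12],[22,20],[30,0],[44,7],[48,0]]
[[3,20],[13,12],[22,20],[30,12],[34,0],[44,7],[48,0]]
[[3,20],[13,12],[22,20],[30,12],[34,0],[44,7],[48,0]]
[[3,20],[13,12],[22,20],[30,12],[34,0],[44,7],[45,20],[48,0]]
[[3,20],[13,12],[22,20],[30,13],[32,12],[34,0],[44,7],[45,20],[48,0]]
[[3,20],[13,12],[22,20],[30,13],[44,7],[45,20],[48,0]]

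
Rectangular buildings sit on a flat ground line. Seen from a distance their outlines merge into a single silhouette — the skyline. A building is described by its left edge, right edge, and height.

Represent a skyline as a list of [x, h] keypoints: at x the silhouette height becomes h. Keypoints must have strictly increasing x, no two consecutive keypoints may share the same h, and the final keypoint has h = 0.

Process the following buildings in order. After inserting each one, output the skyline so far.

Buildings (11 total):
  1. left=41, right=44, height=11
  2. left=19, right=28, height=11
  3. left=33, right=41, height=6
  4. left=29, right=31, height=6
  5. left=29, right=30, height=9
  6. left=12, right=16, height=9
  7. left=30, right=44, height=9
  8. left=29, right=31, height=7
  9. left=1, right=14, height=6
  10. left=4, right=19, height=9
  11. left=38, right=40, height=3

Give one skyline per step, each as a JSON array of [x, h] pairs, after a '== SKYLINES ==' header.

== SKYLINES ==
[[41,11],[44,0]]
[[19,11],[28,0],[41,11],[44,0]]
[[19,11],[28,0],[33,6],[41,11],[44,0]]
[[19,11],[28,0],[29,6],[31,0],[33,6],[41,11],[44,0]]
[[19,11],[28,0],[29,9],[30,6],[31,0],[33,6],[41,11],[44,0]]
[[12,9],[16,0],[19,11],[28,0],[29,9],[30,6],[31,0],[33,6],[41,11],[44,0]]
[[12,9],[16,0],[19,11],[28,0],[29,9],[41,11],[44,0]]
[[12,9],[16,0],[19,11],[28,0],[29,9],[41,11],[44,0]]
[[1,6],[12,9],[16,0],[19,11],[28,0],[29,9],[41,11],[44,0]]
[[1,6],[4,9],[19,11],[28,0],[29,9],[41,11],[44,0]]
[[1,6],[4,9],[19,11],[28,0],[29,9],[41,11],[44,0]]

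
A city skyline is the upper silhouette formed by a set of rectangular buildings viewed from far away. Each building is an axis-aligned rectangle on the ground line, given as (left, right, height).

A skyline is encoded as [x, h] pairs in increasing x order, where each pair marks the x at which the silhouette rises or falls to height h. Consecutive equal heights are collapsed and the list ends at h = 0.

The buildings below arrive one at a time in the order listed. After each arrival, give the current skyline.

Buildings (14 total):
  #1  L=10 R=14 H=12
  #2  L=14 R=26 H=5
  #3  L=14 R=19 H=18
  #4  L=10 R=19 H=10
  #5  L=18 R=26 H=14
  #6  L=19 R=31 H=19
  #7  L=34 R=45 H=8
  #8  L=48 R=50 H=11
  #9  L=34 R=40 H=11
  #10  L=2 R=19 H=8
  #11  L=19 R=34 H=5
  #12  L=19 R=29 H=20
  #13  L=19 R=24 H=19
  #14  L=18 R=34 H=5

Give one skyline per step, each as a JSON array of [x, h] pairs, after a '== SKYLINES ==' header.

== SKYLINES ==
[[10,12],[14,0]]
[[10,12],[14,5],[26,0]]
[[10,12],[14,18],[19,5],[26,0]]
[[10,12],[14,18],[19,5],[26,0]]
[[10,12],[14,18],[19,14],[26,0]]
[[10,12],[14,18],[19,19],[31,0]]
[[10,12],[14,18],[19,19],[31,0],[34,8],[45,0]]
[[10,12],[14,18],[19,19],[31,0],[34,8],[45,0],[48,11],[50,0]]
[[10,12],[14,18],[19,19],[31,0],[34,11],[40,8],[45,0],[48,11],[50,0]]
[[2,8],[10,12],[14,18],[19,19],[31,0],[34,11],[40,8],[45,0],[48,11],[50,0]]
[[2,8],[10,12],[14,18],[19,19],[31,5],[34,11],[40,8],[45,0],[48,11],[50,0]]
[[2,8],[10,12],[14,18],[19,20],[29,19],[31,5],[34,11],[40,8],[45,0],[48,11],[50,0]]
[[2,8],[10,12],[14,18],[19,20],[29,19],[31,5],[34,11],[40,8],[45,0],[48,11],[50,0]]
[[2,8],[10,12],[14,18],[19,20],[29,19],[31,5],[34,11],[40,8],[45,0],[48,11],[50,0]]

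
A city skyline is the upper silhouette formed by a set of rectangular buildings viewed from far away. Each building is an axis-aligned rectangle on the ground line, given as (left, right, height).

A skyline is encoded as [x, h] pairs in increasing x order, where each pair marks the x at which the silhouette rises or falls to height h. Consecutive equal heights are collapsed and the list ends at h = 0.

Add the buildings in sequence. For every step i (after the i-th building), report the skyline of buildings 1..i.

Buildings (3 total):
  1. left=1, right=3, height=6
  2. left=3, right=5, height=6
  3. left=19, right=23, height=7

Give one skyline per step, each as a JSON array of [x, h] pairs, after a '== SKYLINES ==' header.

== SKYLINES ==
[[1,6],[3,0]]
[[1,6],[5,0]]
[[1,6],[5,0],[19,7],[23,0]]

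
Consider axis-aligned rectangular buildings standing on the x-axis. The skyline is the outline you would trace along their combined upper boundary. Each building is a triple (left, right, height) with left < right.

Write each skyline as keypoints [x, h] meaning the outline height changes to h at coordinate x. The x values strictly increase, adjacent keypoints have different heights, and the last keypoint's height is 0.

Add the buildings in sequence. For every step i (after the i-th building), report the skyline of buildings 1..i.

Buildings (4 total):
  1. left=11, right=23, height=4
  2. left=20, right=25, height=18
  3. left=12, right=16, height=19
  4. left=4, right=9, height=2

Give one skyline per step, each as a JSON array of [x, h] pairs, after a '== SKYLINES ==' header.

== SKYLINES ==
[[11,4],[23,0]]
[[11,4],[20,18],[25,0]]
[[11,4],[12,19],[16,4],[20,18],[25,0]]
[[4,2],[9,0],[11,4],[12,19],[16,4],[20,18],[25,0]]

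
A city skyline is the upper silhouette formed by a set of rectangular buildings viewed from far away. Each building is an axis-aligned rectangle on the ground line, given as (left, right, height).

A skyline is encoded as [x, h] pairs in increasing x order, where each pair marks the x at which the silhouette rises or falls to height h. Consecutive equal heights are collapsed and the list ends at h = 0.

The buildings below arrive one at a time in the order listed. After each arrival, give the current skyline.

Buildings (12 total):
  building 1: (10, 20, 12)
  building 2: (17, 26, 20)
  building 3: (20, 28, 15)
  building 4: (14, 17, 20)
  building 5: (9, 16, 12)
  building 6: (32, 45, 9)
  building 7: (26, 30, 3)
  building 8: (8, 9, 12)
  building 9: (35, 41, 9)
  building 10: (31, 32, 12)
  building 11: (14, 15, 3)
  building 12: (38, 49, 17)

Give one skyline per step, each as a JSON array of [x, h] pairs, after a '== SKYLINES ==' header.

== SKYLINES ==
[[10,12],[20,0]]
[[10,12],[17,20],[26,0]]
[[10,12],[17,20],[26,15],[28,0]]
[[10,12],[14,20],[26,15],[28,0]]
[[9,12],[14,20],[26,15],[28,0]]
[[9,12],[14,20],[26,15],[28,0],[32,9],[45,0]]
[[9,12],[14,20],[26,15],[28,3],[30,0],[32,9],[45,0]]
[[8,12],[14,20],[26,15],[28,3],[30,0],[32,9],[45,0]]
[[8,12],[14,20],[26,15],[28,3],[30,0],[32,9],[45,0]]
[[8,12],[14,20],[26,15],[28,3],[30,0],[31,12],[32,9],[45,0]]
[[8,12],[14,20],[26,15],[28,3],[30,0],[31,12],[32,9],[45,0]]
[[8,12],[14,20],[26,15],[28,3],[30,0],[31,12],[32,9],[38,17],[49,0]]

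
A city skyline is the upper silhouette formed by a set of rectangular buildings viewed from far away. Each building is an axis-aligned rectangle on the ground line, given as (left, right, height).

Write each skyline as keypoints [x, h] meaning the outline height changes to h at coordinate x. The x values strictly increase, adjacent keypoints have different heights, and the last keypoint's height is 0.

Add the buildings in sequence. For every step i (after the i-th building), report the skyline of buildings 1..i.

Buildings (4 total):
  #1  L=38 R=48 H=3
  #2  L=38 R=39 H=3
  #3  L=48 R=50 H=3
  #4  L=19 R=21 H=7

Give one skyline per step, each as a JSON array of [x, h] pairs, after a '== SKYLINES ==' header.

== SKYLINES ==
[[38,3],[48,0]]
[[38,3],[48,0]]
[[38,3],[50,0]]
[[19,7],[21,0],[38,3],[50,0]]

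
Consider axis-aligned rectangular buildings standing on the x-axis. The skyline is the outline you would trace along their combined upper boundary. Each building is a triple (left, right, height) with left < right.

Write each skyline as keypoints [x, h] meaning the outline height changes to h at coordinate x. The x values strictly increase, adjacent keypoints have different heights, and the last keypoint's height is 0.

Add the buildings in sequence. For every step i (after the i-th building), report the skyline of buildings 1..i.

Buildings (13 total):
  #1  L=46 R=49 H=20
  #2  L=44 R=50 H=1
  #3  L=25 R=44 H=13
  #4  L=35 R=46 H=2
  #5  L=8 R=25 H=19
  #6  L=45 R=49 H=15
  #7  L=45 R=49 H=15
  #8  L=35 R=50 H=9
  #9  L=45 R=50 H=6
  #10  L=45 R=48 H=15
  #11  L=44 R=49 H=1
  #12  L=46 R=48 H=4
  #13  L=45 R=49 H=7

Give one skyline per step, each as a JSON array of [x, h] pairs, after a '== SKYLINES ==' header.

== SKYLINES ==
[[46,20],[49,0]]
[[44,1],[46,20],[49,1],[50,0]]
[[25,13],[44,1],[46,20],[49,1],[50,0]]
[[25,13],[44,2],[46,20],[49,1],[50,0]]
[[8,19],[25,13],[44,2],[46,20],[49,1],[50,0]]
[[8,19],[25,13],[44,2],[45,15],[46,20],[49,1],[50,0]]
[[8,19],[25,13],[44,2],[45,15],[46,20],[49,1],[50,0]]
[[8,19],[25,13],[44,9],[45,15],[46,20],[49,9],[50,0]]
[[8,19],[25,13],[44,9],[45,15],[46,20],[49,9],[50,0]]
[[8,19],[25,13],[44,9],[45,15],[46,20],[49,9],[50,0]]
[[8,19],[25,13],[44,9],[45,15],[46,20],[49,9],[50,0]]
[[8,19],[25,13],[44,9],[45,15],[46,20],[49,9],[50,0]]
[[8,19],[25,13],[44,9],[45,15],[46,20],[49,9],[50,0]]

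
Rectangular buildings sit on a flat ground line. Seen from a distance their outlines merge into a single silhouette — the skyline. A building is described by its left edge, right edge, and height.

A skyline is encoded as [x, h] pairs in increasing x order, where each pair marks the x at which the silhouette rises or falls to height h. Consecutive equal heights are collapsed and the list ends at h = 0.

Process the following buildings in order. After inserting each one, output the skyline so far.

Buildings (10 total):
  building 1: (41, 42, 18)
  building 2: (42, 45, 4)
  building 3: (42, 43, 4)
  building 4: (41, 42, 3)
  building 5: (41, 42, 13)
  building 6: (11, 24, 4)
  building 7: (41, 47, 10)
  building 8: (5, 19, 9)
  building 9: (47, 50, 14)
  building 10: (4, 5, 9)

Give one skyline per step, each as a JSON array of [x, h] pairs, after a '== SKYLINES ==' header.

== SKYLINES ==
[[41,18],[42,0]]
[[41,18],[42,4],[45,0]]
[[41,18],[42,4],[45,0]]
[[41,18],[42,4],[45,0]]
[[41,18],[42,4],[45,0]]
[[11,4],[24,0],[41,18],[42,4],[45,0]]
[[11,4],[24,0],[41,18],[42,10],[47,0]]
[[5,9],[19,4],[24,0],[41,18],[42,10],[47,0]]
[[5,9],[19,4],[24,0],[41,18],[42,10],[47,14],[50,0]]
[[4,9],[19,4],[24,0],[41,18],[42,10],[47,14],[50,0]]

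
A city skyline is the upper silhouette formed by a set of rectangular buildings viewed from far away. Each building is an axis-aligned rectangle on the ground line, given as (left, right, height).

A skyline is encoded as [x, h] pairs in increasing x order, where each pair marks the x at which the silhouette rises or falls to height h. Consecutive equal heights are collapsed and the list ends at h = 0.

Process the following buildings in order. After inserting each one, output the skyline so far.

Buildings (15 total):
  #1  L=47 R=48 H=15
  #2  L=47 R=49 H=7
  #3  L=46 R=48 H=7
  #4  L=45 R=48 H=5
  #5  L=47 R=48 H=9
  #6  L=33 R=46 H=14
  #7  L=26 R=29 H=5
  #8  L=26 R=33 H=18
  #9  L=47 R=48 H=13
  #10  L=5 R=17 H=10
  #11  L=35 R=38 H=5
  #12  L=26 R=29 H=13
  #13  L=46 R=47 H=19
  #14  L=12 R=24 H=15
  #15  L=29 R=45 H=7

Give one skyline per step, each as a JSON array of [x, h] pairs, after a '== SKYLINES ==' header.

== SKYLINES ==
[[47,15],[48,0]]
[[47,15],[48,7],[49,0]]
[[46,7],[47,15],[48,7],[49,0]]
[[45,5],[46,7],[47,15],[48,7],[49,0]]
[[45,5],[46,7],[47,15],[48,7],[49,0]]
[[33,14],[46,7],[47,15],[48,7],[49,0]]
[[26,5],[29,0],[33,14],[46,7],[47,15],[48,7],[49,0]]
[[26,18],[33,14],[46,7],[47,15],[48,7],[49,0]]
[[26,18],[33,14],[46,7],[47,15],[48,7],[49,0]]
[[5,10],[17,0],[26,18],[33,14],[46,7],[47,15],[48,7],[49,0]]
[[5,10],[17,0],[26,18],[33,14],[46,7],[47,15],[48,7],[49,0]]
[[5,10],[17,0],[26,18],[33,14],[46,7],[47,15],[48,7],[49,0]]
[[5,10],[17,0],[26,18],[33,14],[46,19],[47,15],[48,7],[49,0]]
[[5,10],[12,15],[24,0],[26,18],[33,14],[46,19],[47,15],[48,7],[49,0]]
[[5,10],[12,15],[24,0],[26,18],[33,14],[46,19],[47,15],[48,7],[49,0]]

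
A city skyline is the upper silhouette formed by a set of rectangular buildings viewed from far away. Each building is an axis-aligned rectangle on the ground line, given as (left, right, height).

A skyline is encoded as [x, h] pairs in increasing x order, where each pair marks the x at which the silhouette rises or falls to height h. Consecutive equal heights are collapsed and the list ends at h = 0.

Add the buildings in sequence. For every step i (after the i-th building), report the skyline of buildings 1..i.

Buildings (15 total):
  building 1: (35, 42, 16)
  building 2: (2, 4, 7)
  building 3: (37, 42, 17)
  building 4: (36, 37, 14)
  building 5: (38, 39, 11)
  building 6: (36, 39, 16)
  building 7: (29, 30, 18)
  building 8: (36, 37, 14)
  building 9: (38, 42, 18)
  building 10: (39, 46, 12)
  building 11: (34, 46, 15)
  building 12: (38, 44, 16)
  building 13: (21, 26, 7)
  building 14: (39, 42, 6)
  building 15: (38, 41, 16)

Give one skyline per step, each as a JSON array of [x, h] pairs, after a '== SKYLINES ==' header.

== SKYLINES ==
[[35,16],[42,0]]
[[2,7],[4,0],[35,16],[42,0]]
[[2,7],[4,0],[35,16],[37,17],[42,0]]
[[2,7],[4,0],[35,16],[37,17],[42,0]]
[[2,7],[4,0],[35,16],[37,17],[42,0]]
[[2,7],[4,0],[35,16],[37,17],[42,0]]
[[2,7],[4,0],[29,18],[30,0],[35,16],[37,17],[42,0]]
[[2,7],[4,0],[29,18],[30,0],[35,16],[37,17],[42,0]]
[[2,7],[4,0],[29,18],[30,0],[35,16],[37,17],[38,18],[42,0]]
[[2,7],[4,0],[29,18],[30,0],[35,16],[37,17],[38,18],[42,12],[46,0]]
[[2,7],[4,0],[29,18],[30,0],[34,15],[35,16],[37,17],[38,18],[42,15],[46,0]]
[[2,7],[4,0],[29,18],[30,0],[34,15],[35,16],[37,17],[38,18],[42,16],[44,15],[46,0]]
[[2,7],[4,0],[21,7],[26,0],[29,18],[30,0],[34,15],[35,16],[37,17],[38,18],[42,16],[44,15],[46,0]]
[[2,7],[4,0],[21,7],[26,0],[29,18],[30,0],[34,15],[35,16],[37,17],[38,18],[42,16],[44,15],[46,0]]
[[2,7],[4,0],[21,7],[26,0],[29,18],[30,0],[34,15],[35,16],[37,17],[38,18],[42,16],[44,15],[46,0]]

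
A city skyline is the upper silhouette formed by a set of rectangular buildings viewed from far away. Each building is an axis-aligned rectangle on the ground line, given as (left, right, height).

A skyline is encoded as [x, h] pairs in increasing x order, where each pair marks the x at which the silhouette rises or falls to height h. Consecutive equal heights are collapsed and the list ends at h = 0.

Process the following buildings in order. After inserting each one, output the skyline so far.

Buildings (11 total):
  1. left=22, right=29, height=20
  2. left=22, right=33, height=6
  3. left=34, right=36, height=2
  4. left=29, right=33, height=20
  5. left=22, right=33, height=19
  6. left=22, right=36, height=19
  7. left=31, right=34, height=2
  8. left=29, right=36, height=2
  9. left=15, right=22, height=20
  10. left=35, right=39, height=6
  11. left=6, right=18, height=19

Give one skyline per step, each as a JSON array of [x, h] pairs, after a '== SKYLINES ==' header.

== SKYLINES ==
[[22,20],[29,0]]
[[22,20],[29,6],[33,0]]
[[22,20],[29,6],[33,0],[34,2],[36,0]]
[[22,20],[33,0],[34,2],[36,0]]
[[22,20],[33,0],[34,2],[36,0]]
[[22,20],[33,19],[36,0]]
[[22,20],[33,19],[36,0]]
[[22,20],[33,19],[36,0]]
[[15,20],[33,19],[36,0]]
[[15,20],[33,19],[36,6],[39,0]]
[[6,19],[15,20],[33,19],[36,6],[39,0]]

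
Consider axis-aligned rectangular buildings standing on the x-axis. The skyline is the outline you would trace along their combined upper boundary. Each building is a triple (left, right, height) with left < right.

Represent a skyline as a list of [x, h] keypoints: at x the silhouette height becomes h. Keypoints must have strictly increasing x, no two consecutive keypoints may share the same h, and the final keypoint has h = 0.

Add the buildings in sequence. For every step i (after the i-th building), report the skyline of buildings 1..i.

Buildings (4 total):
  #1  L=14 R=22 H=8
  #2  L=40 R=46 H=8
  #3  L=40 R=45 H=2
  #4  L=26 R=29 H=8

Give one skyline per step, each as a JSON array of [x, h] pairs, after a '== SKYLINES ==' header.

== SKYLINES ==
[[14,8],[22,0]]
[[14,8],[22,0],[40,8],[46,0]]
[[14,8],[22,0],[40,8],[46,0]]
[[14,8],[22,0],[26,8],[29,0],[40,8],[46,0]]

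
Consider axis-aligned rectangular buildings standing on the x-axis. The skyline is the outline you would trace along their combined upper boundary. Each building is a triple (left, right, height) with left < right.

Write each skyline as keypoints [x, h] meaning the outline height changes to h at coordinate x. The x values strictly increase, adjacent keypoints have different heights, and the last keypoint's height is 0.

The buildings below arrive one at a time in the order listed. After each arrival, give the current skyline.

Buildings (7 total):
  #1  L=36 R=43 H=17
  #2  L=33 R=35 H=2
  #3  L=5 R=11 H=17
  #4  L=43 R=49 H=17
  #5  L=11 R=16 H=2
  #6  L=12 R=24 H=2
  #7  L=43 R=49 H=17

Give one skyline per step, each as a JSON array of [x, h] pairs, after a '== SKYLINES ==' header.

== SKYLINES ==
[[36,17],[43,0]]
[[33,2],[35,0],[36,17],[43,0]]
[[5,17],[11,0],[33,2],[35,0],[36,17],[43,0]]
[[5,17],[11,0],[33,2],[35,0],[36,17],[49,0]]
[[5,17],[11,2],[16,0],[33,2],[35,0],[36,17],[49,0]]
[[5,17],[11,2],[24,0],[33,2],[35,0],[36,17],[49,0]]
[[5,17],[11,2],[24,0],[33,2],[35,0],[36,17],[49,0]]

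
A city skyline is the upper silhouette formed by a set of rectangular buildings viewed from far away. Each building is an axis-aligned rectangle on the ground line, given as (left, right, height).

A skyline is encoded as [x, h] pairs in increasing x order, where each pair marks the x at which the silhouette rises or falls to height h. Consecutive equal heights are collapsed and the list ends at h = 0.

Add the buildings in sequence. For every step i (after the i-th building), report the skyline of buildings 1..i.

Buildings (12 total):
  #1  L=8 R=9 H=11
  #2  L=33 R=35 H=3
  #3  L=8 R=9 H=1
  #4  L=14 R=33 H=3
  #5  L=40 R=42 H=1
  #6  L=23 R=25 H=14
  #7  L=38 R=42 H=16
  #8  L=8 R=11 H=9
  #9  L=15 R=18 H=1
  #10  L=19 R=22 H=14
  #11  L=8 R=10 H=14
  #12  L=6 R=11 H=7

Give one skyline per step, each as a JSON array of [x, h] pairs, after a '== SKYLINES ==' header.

== SKYLINES ==
[[8,11],[9,0]]
[[8,11],[9,0],[33,3],[35,0]]
[[8,11],[9,0],[33,3],[35,0]]
[[8,11],[9,0],[14,3],[35,0]]
[[8,11],[9,0],[14,3],[35,0],[40,1],[42,0]]
[[8,11],[9,0],[14,3],[23,14],[25,3],[35,0],[40,1],[42,0]]
[[8,11],[9,0],[14,3],[23,14],[25,3],[35,0],[38,16],[42,0]]
[[8,11],[9,9],[11,0],[14,3],[23,14],[25,3],[35,0],[38,16],[42,0]]
[[8,11],[9,9],[11,0],[14,3],[23,14],[25,3],[35,0],[38,16],[42,0]]
[[8,11],[9,9],[11,0],[14,3],[19,14],[22,3],[23,14],[25,3],[35,0],[38,16],[42,0]]
[[8,14],[10,9],[11,0],[14,3],[19,14],[22,3],[23,14],[25,3],[35,0],[38,16],[42,0]]
[[6,7],[8,14],[10,9],[11,0],[14,3],[19,14],[22,3],[23,14],[25,3],[35,0],[38,16],[42,0]]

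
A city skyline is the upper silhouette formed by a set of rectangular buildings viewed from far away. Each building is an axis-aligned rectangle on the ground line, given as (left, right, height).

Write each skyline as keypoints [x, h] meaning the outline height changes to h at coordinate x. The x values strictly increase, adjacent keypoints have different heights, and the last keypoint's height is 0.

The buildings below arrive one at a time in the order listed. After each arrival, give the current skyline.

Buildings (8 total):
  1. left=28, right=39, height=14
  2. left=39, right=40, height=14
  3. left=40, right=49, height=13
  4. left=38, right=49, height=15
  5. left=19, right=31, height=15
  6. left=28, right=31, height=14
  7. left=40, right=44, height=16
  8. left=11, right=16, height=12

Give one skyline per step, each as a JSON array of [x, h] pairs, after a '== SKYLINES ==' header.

== SKYLINES ==
[[28,14],[39,0]]
[[28,14],[40,0]]
[[28,14],[40,13],[49,0]]
[[28,14],[38,15],[49,0]]
[[19,15],[31,14],[38,15],[49,0]]
[[19,15],[31,14],[38,15],[49,0]]
[[19,15],[31,14],[38,15],[40,16],[44,15],[49,0]]
[[11,12],[16,0],[19,15],[31,14],[38,15],[40,16],[44,15],[49,0]]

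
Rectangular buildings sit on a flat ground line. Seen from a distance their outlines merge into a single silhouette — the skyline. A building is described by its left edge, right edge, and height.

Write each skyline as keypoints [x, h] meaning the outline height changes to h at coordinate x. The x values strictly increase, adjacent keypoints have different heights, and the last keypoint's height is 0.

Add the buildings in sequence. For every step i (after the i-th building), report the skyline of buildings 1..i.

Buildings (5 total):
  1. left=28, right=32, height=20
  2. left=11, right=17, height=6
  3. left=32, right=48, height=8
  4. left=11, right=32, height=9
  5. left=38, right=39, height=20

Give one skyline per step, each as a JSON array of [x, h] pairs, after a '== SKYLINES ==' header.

== SKYLINES ==
[[28,20],[32,0]]
[[11,6],[17,0],[28,20],[32,0]]
[[11,6],[17,0],[28,20],[32,8],[48,0]]
[[11,9],[28,20],[32,8],[48,0]]
[[11,9],[28,20],[32,8],[38,20],[39,8],[48,0]]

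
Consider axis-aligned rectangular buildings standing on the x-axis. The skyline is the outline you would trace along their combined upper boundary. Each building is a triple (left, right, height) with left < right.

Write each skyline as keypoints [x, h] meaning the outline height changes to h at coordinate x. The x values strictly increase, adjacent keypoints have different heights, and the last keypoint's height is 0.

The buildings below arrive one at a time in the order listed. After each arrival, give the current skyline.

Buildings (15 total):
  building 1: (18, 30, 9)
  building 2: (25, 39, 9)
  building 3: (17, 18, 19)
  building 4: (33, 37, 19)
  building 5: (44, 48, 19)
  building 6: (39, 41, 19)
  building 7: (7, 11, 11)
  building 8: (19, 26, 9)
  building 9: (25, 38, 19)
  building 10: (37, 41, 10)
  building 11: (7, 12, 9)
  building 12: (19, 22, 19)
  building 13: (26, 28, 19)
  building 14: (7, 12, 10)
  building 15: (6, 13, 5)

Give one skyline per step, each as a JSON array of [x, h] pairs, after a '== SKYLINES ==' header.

== SKYLINES ==
[[18,9],[30,0]]
[[18,9],[39,0]]
[[17,19],[18,9],[39,0]]
[[17,19],[18,9],[33,19],[37,9],[39,0]]
[[17,19],[18,9],[33,19],[37,9],[39,0],[44,19],[48,0]]
[[17,19],[18,9],[33,19],[37,9],[39,19],[41,0],[44,19],[48,0]]
[[7,11],[11,0],[17,19],[18,9],[33,19],[37,9],[39,19],[41,0],[44,19],[48,0]]
[[7,11],[11,0],[17,19],[18,9],[33,19],[37,9],[39,19],[41,0],[44,19],[48,0]]
[[7,11],[11,0],[17,19],[18,9],[25,19],[38,9],[39,19],[41,0],[44,19],[48,0]]
[[7,11],[11,0],[17,19],[18,9],[25,19],[38,10],[39,19],[41,0],[44,19],[48,0]]
[[7,11],[11,9],[12,0],[17,19],[18,9],[25,19],[38,10],[39,19],[41,0],[44,19],[48,0]]
[[7,11],[11,9],[12,0],[17,19],[18,9],[19,19],[22,9],[25,19],[38,10],[39,19],[41,0],[44,19],[48,0]]
[[7,11],[11,9],[12,0],[17,19],[18,9],[19,19],[22,9],[25,19],[38,10],[39,19],[41,0],[44,19],[48,0]]
[[7,11],[11,10],[12,0],[17,19],[18,9],[19,19],[22,9],[25,19],[38,10],[39,19],[41,0],[44,19],[48,0]]
[[6,5],[7,11],[11,10],[12,5],[13,0],[17,19],[18,9],[19,19],[22,9],[25,19],[38,10],[39,19],[41,0],[44,19],[48,0]]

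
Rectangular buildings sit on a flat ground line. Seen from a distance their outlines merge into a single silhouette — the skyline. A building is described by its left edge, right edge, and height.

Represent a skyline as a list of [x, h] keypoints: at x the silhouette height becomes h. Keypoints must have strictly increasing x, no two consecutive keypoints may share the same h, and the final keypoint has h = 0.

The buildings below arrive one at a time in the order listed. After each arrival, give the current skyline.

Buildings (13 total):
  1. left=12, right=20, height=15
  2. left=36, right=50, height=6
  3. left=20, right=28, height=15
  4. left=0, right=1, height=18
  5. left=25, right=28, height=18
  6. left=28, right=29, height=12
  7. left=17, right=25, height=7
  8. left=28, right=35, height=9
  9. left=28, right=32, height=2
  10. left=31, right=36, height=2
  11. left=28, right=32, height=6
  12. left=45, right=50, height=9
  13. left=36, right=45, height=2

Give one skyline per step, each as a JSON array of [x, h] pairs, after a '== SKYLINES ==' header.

== SKYLINES ==
[[12,15],[20,0]]
[[12,15],[20,0],[36,6],[50,0]]
[[12,15],[28,0],[36,6],[50,0]]
[[0,18],[1,0],[12,15],[28,0],[36,6],[50,0]]
[[0,18],[1,0],[12,15],[25,18],[28,0],[36,6],[50,0]]
[[0,18],[1,0],[12,15],[25,18],[28,12],[29,0],[36,6],[50,0]]
[[0,18],[1,0],[12,15],[25,18],[28,12],[29,0],[36,6],[50,0]]
[[0,18],[1,0],[12,15],[25,18],[28,12],[29,9],[35,0],[36,6],[50,0]]
[[0,18],[1,0],[12,15],[25,18],[28,12],[29,9],[35,0],[36,6],[50,0]]
[[0,18],[1,0],[12,15],[25,18],[28,12],[29,9],[35,2],[36,6],[50,0]]
[[0,18],[1,0],[12,15],[25,18],[28,12],[29,9],[35,2],[36,6],[50,0]]
[[0,18],[1,0],[12,15],[25,18],[28,12],[29,9],[35,2],[36,6],[45,9],[50,0]]
[[0,18],[1,0],[12,15],[25,18],[28,12],[29,9],[35,2],[36,6],[45,9],[50,0]]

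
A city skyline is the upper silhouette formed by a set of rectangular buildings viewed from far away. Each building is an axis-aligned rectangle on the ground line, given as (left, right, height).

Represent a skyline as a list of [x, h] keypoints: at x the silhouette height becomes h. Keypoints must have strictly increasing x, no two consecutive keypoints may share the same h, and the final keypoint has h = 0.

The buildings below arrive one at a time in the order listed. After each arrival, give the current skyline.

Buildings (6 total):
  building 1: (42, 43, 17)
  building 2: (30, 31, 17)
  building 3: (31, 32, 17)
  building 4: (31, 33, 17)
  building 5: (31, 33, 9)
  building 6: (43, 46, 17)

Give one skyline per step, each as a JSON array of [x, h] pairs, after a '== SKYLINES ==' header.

== SKYLINES ==
[[42,17],[43,0]]
[[30,17],[31,0],[42,17],[43,0]]
[[30,17],[32,0],[42,17],[43,0]]
[[30,17],[33,0],[42,17],[43,0]]
[[30,17],[33,0],[42,17],[43,0]]
[[30,17],[33,0],[42,17],[46,0]]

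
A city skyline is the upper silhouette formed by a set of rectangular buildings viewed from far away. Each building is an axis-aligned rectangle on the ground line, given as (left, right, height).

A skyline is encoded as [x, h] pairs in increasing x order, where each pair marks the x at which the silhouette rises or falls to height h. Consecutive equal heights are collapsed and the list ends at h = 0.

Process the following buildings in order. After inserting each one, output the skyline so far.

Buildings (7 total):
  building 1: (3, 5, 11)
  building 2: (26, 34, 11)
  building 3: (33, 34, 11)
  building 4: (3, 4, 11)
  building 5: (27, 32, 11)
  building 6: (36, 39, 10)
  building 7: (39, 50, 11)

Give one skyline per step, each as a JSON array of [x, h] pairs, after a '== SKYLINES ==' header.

== SKYLINES ==
[[3,11],[5,0]]
[[3,11],[5,0],[26,11],[34,0]]
[[3,11],[5,0],[26,11],[34,0]]
[[3,11],[5,0],[26,11],[34,0]]
[[3,11],[5,0],[26,11],[34,0]]
[[3,11],[5,0],[26,11],[34,0],[36,10],[39,0]]
[[3,11],[5,0],[26,11],[34,0],[36,10],[39,11],[50,0]]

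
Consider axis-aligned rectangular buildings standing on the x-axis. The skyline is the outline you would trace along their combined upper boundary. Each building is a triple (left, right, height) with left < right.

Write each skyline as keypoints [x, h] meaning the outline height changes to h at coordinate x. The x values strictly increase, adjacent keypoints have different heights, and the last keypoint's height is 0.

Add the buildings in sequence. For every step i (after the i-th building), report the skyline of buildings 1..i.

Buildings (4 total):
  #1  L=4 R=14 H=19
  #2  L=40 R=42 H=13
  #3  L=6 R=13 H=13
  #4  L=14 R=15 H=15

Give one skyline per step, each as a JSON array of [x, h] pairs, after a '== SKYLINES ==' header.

== SKYLINES ==
[[4,19],[14,0]]
[[4,19],[14,0],[40,13],[42,0]]
[[4,19],[14,0],[40,13],[42,0]]
[[4,19],[14,15],[15,0],[40,13],[42,0]]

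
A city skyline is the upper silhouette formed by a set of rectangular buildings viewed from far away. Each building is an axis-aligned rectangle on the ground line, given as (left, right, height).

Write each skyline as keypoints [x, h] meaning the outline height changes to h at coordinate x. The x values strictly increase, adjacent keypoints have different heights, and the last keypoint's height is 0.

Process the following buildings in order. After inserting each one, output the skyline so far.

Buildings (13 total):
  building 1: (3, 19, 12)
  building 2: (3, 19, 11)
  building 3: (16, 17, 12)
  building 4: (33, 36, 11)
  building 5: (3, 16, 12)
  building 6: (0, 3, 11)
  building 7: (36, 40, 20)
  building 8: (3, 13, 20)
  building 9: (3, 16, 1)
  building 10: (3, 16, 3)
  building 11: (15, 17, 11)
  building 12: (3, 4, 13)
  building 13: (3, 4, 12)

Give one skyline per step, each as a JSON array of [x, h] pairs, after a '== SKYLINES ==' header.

== SKYLINES ==
[[3,12],[19,0]]
[[3,12],[19,0]]
[[3,12],[19,0]]
[[3,12],[19,0],[33,11],[36,0]]
[[3,12],[19,0],[33,11],[36,0]]
[[0,11],[3,12],[19,0],[33,11],[36,0]]
[[0,11],[3,12],[19,0],[33,11],[36,20],[40,0]]
[[0,11],[3,20],[13,12],[19,0],[33,11],[36,20],[40,0]]
[[0,11],[3,20],[13,12],[19,0],[33,11],[36,20],[40,0]]
[[0,11],[3,20],[13,12],[19,0],[33,11],[36,20],[40,0]]
[[0,11],[3,20],[13,12],[19,0],[33,11],[36,20],[40,0]]
[[0,11],[3,20],[13,12],[19,0],[33,11],[36,20],[40,0]]
[[0,11],[3,20],[13,12],[19,0],[33,11],[36,20],[40,0]]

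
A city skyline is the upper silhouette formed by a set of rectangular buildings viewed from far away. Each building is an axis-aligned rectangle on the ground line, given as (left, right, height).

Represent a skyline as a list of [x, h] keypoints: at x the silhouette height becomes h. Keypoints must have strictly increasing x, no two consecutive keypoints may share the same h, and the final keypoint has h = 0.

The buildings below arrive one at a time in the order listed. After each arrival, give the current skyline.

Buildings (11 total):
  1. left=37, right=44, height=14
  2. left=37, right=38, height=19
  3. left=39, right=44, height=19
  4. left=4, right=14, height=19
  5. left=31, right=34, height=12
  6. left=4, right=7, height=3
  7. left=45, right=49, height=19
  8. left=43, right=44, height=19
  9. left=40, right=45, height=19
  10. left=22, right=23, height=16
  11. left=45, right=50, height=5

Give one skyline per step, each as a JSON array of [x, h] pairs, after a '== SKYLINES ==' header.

== SKYLINES ==
[[37,14],[44,0]]
[[37,19],[38,14],[44,0]]
[[37,19],[38,14],[39,19],[44,0]]
[[4,19],[14,0],[37,19],[38,14],[39,19],[44,0]]
[[4,19],[14,0],[31,12],[34,0],[37,19],[38,14],[39,19],[44,0]]
[[4,19],[14,0],[31,12],[34,0],[37,19],[38,14],[39,19],[44,0]]
[[4,19],[14,0],[31,12],[34,0],[37,19],[38,14],[39,19],[44,0],[45,19],[49,0]]
[[4,19],[14,0],[31,12],[34,0],[37,19],[38,14],[39,19],[44,0],[45,19],[49,0]]
[[4,19],[14,0],[31,12],[34,0],[37,19],[38,14],[39,19],[49,0]]
[[4,19],[14,0],[22,16],[23,0],[31,12],[34,0],[37,19],[38,14],[39,19],[49,0]]
[[4,19],[14,0],[22,16],[23,0],[31,12],[34,0],[37,19],[38,14],[39,19],[49,5],[50,0]]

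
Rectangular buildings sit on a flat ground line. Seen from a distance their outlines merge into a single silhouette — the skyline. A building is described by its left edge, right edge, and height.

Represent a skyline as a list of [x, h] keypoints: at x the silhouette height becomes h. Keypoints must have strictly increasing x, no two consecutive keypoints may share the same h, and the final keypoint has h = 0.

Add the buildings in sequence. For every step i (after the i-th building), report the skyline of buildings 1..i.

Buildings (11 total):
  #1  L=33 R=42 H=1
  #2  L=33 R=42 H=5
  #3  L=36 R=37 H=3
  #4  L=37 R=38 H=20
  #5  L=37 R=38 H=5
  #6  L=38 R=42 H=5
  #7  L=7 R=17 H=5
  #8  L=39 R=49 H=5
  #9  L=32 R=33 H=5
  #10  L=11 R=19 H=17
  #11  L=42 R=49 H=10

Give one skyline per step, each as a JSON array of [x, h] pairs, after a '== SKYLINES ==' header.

== SKYLINES ==
[[33,1],[42,0]]
[[33,5],[42,0]]
[[33,5],[42,0]]
[[33,5],[37,20],[38,5],[42,0]]
[[33,5],[37,20],[38,5],[42,0]]
[[33,5],[37,20],[38,5],[42,0]]
[[7,5],[17,0],[33,5],[37,20],[38,5],[42,0]]
[[7,5],[17,0],[33,5],[37,20],[38,5],[49,0]]
[[7,5],[17,0],[32,5],[37,20],[38,5],[49,0]]
[[7,5],[11,17],[19,0],[32,5],[37,20],[38,5],[49,0]]
[[7,5],[11,17],[19,0],[32,5],[37,20],[38,5],[42,10],[49,0]]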